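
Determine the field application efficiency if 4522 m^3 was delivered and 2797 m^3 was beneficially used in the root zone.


Ea = V_root / V_field * 100 = 2797 / 4522 * 100 = 61.8532%

61.8532 %


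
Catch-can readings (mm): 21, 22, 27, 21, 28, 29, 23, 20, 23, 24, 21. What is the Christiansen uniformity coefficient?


mean = 23.545455 mm
MAD = 2.512397 mm
CU = (1 - 2.512397/23.545455)*100

89.3296 %


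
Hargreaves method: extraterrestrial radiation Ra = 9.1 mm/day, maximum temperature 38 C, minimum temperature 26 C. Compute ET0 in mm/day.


Tmean = (Tmax + Tmin)/2 = (38 + 26)/2 = 32.0
ET0 = 0.0023 * 9.1 * (32.0 + 17.8) * sqrt(38 - 26)
ET0 = 0.0023 * 9.1 * 49.8 * 3.464102

3.6107 mm/day


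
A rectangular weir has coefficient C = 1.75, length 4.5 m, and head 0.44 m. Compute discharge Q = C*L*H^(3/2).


Q = C * L * H^(3/2) = 1.75 * 4.5 * 0.44^1.5 = 1.75 * 4.5 * 0.291863

2.2984 m^3/s


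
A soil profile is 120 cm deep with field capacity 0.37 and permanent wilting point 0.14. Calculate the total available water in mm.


AWC = (FC - PWP) * d * 10
AWC = (0.37 - 0.14) * 120 * 10
AWC = 0.2300 * 120 * 10

276.0000 mm


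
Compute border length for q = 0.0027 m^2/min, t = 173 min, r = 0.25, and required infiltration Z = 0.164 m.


L = q*t/((1+r)*Z)
L = 0.0027*173/((1+0.25)*0.164)
L = 0.4671/0.205

2.2785 m


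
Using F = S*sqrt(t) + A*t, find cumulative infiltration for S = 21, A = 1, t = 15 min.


F = S*sqrt(t) + A*t
F = 21*sqrt(15) + 1*15
F = 21*3.872983 + 15

96.3326 mm


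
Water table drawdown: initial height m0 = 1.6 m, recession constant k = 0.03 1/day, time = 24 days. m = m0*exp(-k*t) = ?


m = m0 * exp(-k*t)
m = 1.6 * exp(-0.03 * 24)
m = 1.6 * exp(-0.7200)

0.7788 m


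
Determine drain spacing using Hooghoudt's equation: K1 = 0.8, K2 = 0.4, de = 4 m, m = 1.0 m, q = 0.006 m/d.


S^2 = 8*K2*de*m/q + 4*K1*m^2/q
S^2 = 8*0.4*4*1.0/0.006 + 4*0.8*1.0^2/0.006
S = sqrt(2666.6667)

51.6398 m


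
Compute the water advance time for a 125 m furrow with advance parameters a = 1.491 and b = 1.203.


t = (L/a)^(1/b)
t = (125/1.491)^(1/1.203)
t = 83.836351^(1/1.203)

39.7066 min


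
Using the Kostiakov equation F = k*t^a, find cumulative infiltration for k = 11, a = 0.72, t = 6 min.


F = k * t^a = 11 * 6^0.72
F = 11 * 3.633029

39.9633 mm


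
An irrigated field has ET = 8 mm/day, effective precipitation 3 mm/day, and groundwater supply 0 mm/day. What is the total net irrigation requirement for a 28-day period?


Daily deficit = ET - Pe - GW = 8 - 3 - 0 = 5 mm/day
NIR = 5 * 28 = 140 mm

140.0000 mm


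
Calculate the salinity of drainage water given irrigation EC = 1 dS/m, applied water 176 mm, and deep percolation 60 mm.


EC_dw = EC_iw * D_iw / D_dw
EC_dw = 1 * 176 / 60
EC_dw = 176 / 60

2.9333 dS/m


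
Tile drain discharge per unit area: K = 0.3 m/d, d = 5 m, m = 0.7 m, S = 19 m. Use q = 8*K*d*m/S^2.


q = 8*K*d*m/S^2
q = 8*0.3*5*0.7/19^2
q = 8.4000 / 361

0.0233 m/d


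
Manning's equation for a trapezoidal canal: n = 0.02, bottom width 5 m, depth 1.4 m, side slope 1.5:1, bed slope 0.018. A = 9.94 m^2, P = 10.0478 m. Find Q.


R = A/P = 9.94/10.0478 = 0.989271
Q = (1/0.02) * 9.94 * 0.989271^(2/3) * 0.018^0.5

66.2018 m^3/s


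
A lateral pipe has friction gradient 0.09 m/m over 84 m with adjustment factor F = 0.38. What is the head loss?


hf = J * L * F = 0.09 * 84 * 0.38 = 2.8728 m

2.8728 m


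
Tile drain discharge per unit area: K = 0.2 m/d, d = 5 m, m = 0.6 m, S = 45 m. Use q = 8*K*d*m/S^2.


q = 8*K*d*m/S^2
q = 8*0.2*5*0.6/45^2
q = 4.8000 / 2025

0.0024 m/d


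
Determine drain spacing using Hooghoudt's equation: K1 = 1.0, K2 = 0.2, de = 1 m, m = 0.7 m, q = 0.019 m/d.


S^2 = 8*K2*de*m/q + 4*K1*m^2/q
S^2 = 8*0.2*1*0.7/0.019 + 4*1.0*0.7^2/0.019
S = sqrt(162.1053)

12.7321 m


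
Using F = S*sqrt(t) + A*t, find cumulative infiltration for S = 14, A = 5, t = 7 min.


F = S*sqrt(t) + A*t
F = 14*sqrt(7) + 5*7
F = 14*2.645751 + 35

72.0405 mm


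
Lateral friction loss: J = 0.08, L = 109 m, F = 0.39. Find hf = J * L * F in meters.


hf = J * L * F = 0.08 * 109 * 0.39 = 3.4008 m

3.4008 m


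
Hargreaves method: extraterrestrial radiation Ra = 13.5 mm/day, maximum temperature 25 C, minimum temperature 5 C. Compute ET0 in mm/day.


Tmean = (Tmax + Tmin)/2 = (25 + 5)/2 = 15.0
ET0 = 0.0023 * 13.5 * (15.0 + 17.8) * sqrt(25 - 5)
ET0 = 0.0023 * 13.5 * 32.8 * 4.472136

4.5546 mm/day


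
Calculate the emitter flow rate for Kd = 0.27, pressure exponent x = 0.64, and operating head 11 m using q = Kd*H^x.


q = Kd * H^x = 0.27 * 11^0.64 = 0.27 * 4.639715

1.2527 L/h


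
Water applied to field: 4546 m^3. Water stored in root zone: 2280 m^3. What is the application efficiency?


Ea = V_root / V_field * 100 = 2280 / 4546 * 100 = 50.1540%

50.1540 %


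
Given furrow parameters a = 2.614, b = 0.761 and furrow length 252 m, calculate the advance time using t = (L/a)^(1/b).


t = (L/a)^(1/b)
t = (252/2.614)^(1/0.761)
t = 96.403979^(1/0.761)

404.7815 min


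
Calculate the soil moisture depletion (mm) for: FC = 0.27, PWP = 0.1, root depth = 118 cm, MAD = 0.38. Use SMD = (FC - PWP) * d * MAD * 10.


SMD = (FC - PWP) * d * MAD * 10
SMD = (0.27 - 0.1) * 118 * 0.38 * 10
SMD = 0.1700 * 118 * 0.38 * 10

76.2280 mm


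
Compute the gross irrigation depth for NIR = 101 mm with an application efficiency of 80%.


Ea = 80% = 0.8
GID = NIR / Ea = 101 / 0.8 = 126.2500 mm

126.2500 mm


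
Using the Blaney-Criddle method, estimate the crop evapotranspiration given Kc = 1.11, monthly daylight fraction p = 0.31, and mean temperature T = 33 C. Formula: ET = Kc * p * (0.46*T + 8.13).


ET = Kc * p * (0.46*T + 8.13)
ET = 1.11 * 0.31 * (0.46*33 + 8.13)
ET = 1.11 * 0.31 * 23.3100

8.0210 mm/day


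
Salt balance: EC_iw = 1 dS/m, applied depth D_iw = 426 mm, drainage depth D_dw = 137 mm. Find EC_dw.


EC_dw = EC_iw * D_iw / D_dw
EC_dw = 1 * 426 / 137
EC_dw = 426 / 137

3.1095 dS/m


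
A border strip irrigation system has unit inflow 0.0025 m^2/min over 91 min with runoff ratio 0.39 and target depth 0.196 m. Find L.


L = q*t/((1+r)*Z)
L = 0.0025*91/((1+0.39)*0.196)
L = 0.2275/0.27244

0.8350 m


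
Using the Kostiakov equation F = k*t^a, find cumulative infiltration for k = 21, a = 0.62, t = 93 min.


F = k * t^a = 21 * 93^0.62
F = 21 * 16.613435

348.8821 mm


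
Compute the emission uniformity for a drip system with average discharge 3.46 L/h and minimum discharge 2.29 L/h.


EU = (q_min/q_avg)*100 = (2.29/3.46)*100 = 66.1850%

66.1850 %


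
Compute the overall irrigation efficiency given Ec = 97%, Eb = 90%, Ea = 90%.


Ec = 0.97, Eb = 0.9, Ea = 0.9
E = 0.97 * 0.9 * 0.9 * 100 = 78.5700%

78.5700 %


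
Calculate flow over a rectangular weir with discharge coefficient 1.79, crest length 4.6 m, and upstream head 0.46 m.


Q = C * L * H^(3/2) = 1.79 * 4.6 * 0.46^1.5 = 1.79 * 4.6 * 0.311987

2.5689 m^3/s


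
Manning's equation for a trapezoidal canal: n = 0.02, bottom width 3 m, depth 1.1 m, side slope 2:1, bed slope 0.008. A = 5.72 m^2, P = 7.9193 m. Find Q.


R = A/P = 5.72/7.9193 = 0.722286
Q = (1/0.02) * 5.72 * 0.722286^(2/3) * 0.008^0.5

20.5929 m^3/s


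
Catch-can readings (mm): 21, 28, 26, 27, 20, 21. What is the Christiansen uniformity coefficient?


mean = 23.833333 mm
MAD = 3.166667 mm
CU = (1 - 3.166667/23.833333)*100

86.7133 %


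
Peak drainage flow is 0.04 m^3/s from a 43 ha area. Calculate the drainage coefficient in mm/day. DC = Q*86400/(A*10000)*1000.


DC = Q * 86400 / (A * 10000) * 1000
DC = 0.04 * 86400 / (43 * 10000) * 1000
DC = 3456000.0000 / 430000

8.0372 mm/day


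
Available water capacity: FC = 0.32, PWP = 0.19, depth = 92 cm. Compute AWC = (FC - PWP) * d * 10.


AWC = (FC - PWP) * d * 10
AWC = (0.32 - 0.19) * 92 * 10
AWC = 0.1300 * 92 * 10

119.6000 mm


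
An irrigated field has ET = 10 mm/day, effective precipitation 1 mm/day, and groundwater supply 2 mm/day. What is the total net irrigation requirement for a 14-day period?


Daily deficit = ET - Pe - GW = 10 - 1 - 2 = 7 mm/day
NIR = 7 * 14 = 98 mm

98.0000 mm


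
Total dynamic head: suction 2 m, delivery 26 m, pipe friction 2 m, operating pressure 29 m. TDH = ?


TDH = Hs + Hd + hf + Hp = 2 + 26 + 2 + 29 = 59

59 m


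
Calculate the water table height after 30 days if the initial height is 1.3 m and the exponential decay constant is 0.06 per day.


m = m0 * exp(-k*t)
m = 1.3 * exp(-0.06 * 30)
m = 1.3 * exp(-1.8000)

0.2149 m


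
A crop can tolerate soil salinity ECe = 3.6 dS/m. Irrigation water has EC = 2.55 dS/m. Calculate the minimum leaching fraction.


LR = ECiw / (5*ECe - ECiw)
LR = 2.55 / (5*3.6 - 2.55)
LR = 2.55 / 15.4500

0.1650


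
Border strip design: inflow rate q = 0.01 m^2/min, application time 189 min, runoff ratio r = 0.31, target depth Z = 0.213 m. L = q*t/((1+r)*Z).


L = q*t/((1+r)*Z)
L = 0.01*189/((1+0.31)*0.213)
L = 1.89/0.27903

6.7735 m


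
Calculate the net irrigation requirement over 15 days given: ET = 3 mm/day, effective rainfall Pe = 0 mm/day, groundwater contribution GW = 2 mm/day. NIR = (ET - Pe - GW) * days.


Daily deficit = ET - Pe - GW = 3 - 0 - 2 = 1 mm/day
NIR = 1 * 15 = 15 mm

15.0000 mm


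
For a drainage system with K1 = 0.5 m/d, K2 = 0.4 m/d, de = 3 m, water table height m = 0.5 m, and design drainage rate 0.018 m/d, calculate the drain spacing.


S^2 = 8*K2*de*m/q + 4*K1*m^2/q
S^2 = 8*0.4*3*0.5/0.018 + 4*0.5*0.5^2/0.018
S = sqrt(294.4444)

17.1594 m


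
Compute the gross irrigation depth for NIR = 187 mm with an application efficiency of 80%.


Ea = 80% = 0.8
GID = NIR / Ea = 187 / 0.8 = 233.7500 mm

233.7500 mm


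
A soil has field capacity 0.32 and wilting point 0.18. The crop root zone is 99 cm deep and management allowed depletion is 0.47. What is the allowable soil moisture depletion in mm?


SMD = (FC - PWP) * d * MAD * 10
SMD = (0.32 - 0.18) * 99 * 0.47 * 10
SMD = 0.1400 * 99 * 0.47 * 10

65.1420 mm


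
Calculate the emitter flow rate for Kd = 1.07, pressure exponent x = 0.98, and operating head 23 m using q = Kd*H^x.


q = Kd * H^x = 1.07 * 23^0.98 = 1.07 * 21.601966

23.1141 L/h


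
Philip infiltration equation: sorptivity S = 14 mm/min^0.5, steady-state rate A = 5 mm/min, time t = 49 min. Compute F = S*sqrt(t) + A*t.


F = S*sqrt(t) + A*t
F = 14*sqrt(49) + 5*49
F = 14*7.000000 + 245

343.0000 mm


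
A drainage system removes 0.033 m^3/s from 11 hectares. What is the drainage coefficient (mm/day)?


DC = Q * 86400 / (A * 10000) * 1000
DC = 0.033 * 86400 / (11 * 10000) * 1000
DC = 2851200.0000 / 110000

25.9200 mm/day


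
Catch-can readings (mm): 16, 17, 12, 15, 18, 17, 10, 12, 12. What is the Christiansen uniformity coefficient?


mean = 14.333333 mm
MAD = 2.518519 mm
CU = (1 - 2.518519/14.333333)*100

82.4289 %


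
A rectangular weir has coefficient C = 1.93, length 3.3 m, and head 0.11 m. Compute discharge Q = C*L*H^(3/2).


Q = C * L * H^(3/2) = 1.93 * 3.3 * 0.11^1.5 = 1.93 * 3.3 * 0.036483

0.2324 m^3/s


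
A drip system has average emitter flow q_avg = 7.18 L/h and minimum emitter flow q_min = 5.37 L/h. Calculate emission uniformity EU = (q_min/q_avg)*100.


EU = (q_min/q_avg)*100 = (5.37/7.18)*100 = 74.7911%

74.7911 %


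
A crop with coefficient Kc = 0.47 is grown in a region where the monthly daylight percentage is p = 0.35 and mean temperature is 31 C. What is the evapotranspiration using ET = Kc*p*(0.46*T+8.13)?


ET = Kc * p * (0.46*T + 8.13)
ET = 0.47 * 0.35 * (0.46*31 + 8.13)
ET = 0.47 * 0.35 * 22.3900

3.6832 mm/day


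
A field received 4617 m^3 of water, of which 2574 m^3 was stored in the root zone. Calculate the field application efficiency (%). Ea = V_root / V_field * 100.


Ea = V_root / V_field * 100 = 2574 / 4617 * 100 = 55.7505%

55.7505 %


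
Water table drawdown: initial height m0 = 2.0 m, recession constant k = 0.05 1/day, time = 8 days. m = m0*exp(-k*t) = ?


m = m0 * exp(-k*t)
m = 2.0 * exp(-0.05 * 8)
m = 2.0 * exp(-0.4000)

1.3406 m


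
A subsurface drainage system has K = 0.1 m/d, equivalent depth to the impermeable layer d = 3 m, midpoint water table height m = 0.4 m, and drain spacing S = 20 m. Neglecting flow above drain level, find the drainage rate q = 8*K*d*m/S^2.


q = 8*K*d*m/S^2
q = 8*0.1*3*0.4/20^2
q = 0.9600 / 400

0.0024 m/d


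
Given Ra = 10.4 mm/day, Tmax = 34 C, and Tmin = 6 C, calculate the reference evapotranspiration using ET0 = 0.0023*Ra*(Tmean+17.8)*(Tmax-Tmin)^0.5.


Tmean = (Tmax + Tmin)/2 = (34 + 6)/2 = 20.0
ET0 = 0.0023 * 10.4 * (20.0 + 17.8) * sqrt(34 - 6)
ET0 = 0.0023 * 10.4 * 37.8 * 5.291503

4.7845 mm/day


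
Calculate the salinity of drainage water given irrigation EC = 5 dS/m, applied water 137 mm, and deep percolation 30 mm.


EC_dw = EC_iw * D_iw / D_dw
EC_dw = 5 * 137 / 30
EC_dw = 685 / 30

22.8333 dS/m


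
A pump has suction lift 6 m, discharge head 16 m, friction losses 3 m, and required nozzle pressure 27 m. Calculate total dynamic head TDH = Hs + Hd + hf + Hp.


TDH = Hs + Hd + hf + Hp = 6 + 16 + 3 + 27 = 52

52 m


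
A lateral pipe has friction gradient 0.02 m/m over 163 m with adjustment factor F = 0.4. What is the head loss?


hf = J * L * F = 0.02 * 163 * 0.4 = 1.3040 m

1.3040 m


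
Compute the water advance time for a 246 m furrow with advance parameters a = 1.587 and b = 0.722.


t = (L/a)^(1/b)
t = (246/1.587)^(1/0.722)
t = 155.009452^(1/0.722)

1080.7795 min


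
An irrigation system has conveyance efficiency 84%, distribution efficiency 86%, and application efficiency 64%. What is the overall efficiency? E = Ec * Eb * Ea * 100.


Ec = 0.84, Eb = 0.86, Ea = 0.64
E = 0.84 * 0.86 * 0.64 * 100 = 46.2336%

46.2336 %


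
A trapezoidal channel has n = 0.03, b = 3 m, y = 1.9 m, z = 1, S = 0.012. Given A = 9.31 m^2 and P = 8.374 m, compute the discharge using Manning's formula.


R = A/P = 9.31/8.374 = 1.111775
Q = (1/0.03) * 9.31 * 1.111775^(2/3) * 0.012^0.5

36.4835 m^3/s


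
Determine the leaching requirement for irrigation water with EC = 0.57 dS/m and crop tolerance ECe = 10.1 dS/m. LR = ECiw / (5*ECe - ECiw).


LR = ECiw / (5*ECe - ECiw)
LR = 0.57 / (5*10.1 - 0.57)
LR = 0.57 / 49.9300

0.0114


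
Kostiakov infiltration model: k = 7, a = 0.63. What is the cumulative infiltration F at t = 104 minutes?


F = k * t^a = 7 * 104^0.63
F = 7 * 18.652240

130.5657 mm


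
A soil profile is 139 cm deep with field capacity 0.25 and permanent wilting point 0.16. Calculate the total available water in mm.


AWC = (FC - PWP) * d * 10
AWC = (0.25 - 0.16) * 139 * 10
AWC = 0.0900 * 139 * 10

125.1000 mm


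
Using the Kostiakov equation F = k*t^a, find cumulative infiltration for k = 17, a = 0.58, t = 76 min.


F = k * t^a = 17 * 76^0.58
F = 17 * 12.327411

209.5660 mm


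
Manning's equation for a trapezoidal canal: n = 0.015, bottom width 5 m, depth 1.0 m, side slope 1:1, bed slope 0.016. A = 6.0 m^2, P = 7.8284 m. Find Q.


R = A/P = 6.0/7.8284 = 0.766440
Q = (1/0.015) * 6.0 * 0.766440^(2/3) * 0.016^0.5

42.3746 m^3/s


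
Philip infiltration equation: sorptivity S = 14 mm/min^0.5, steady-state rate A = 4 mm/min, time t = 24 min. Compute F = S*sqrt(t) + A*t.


F = S*sqrt(t) + A*t
F = 14*sqrt(24) + 4*24
F = 14*4.898979 + 96

164.5857 mm


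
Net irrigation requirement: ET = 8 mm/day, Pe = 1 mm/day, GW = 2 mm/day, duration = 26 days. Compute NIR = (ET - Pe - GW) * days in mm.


Daily deficit = ET - Pe - GW = 8 - 1 - 2 = 5 mm/day
NIR = 5 * 26 = 130 mm

130.0000 mm


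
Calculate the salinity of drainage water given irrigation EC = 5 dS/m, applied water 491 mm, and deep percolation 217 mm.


EC_dw = EC_iw * D_iw / D_dw
EC_dw = 5 * 491 / 217
EC_dw = 2455 / 217

11.3134 dS/m


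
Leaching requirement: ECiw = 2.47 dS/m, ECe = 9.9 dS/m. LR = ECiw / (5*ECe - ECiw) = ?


LR = ECiw / (5*ECe - ECiw)
LR = 2.47 / (5*9.9 - 2.47)
LR = 2.47 / 47.0300

0.0525


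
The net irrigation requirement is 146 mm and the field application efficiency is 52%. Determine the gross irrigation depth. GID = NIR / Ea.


Ea = 52% = 0.52
GID = NIR / Ea = 146 / 0.52 = 280.7692 mm

280.7692 mm


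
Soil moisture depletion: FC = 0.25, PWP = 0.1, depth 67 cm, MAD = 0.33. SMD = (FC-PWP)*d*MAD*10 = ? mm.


SMD = (FC - PWP) * d * MAD * 10
SMD = (0.25 - 0.1) * 67 * 0.33 * 10
SMD = 0.1500 * 67 * 0.33 * 10

33.1650 mm


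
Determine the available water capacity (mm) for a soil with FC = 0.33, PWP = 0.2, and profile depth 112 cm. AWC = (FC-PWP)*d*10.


AWC = (FC - PWP) * d * 10
AWC = (0.33 - 0.2) * 112 * 10
AWC = 0.1300 * 112 * 10

145.6000 mm


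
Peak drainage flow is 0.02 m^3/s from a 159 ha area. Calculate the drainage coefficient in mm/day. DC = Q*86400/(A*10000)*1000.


DC = Q * 86400 / (A * 10000) * 1000
DC = 0.02 * 86400 / (159 * 10000) * 1000
DC = 1728000.0000 / 1590000

1.0868 mm/day


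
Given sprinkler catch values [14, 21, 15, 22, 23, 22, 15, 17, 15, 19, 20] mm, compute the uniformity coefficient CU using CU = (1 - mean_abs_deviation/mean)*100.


mean = 18.454545 mm
MAD = 2.958678 mm
CU = (1 - 2.958678/18.454545)*100

83.9678 %


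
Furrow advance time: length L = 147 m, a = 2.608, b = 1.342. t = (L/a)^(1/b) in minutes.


t = (L/a)^(1/b)
t = (147/2.608)^(1/1.342)
t = 56.365031^(1/1.342)

20.1733 min


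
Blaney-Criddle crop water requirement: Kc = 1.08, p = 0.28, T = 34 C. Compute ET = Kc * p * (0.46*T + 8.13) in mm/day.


ET = Kc * p * (0.46*T + 8.13)
ET = 1.08 * 0.28 * (0.46*34 + 8.13)
ET = 1.08 * 0.28 * 23.7700

7.1880 mm/day


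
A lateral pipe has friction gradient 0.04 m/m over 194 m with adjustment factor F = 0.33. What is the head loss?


hf = J * L * F = 0.04 * 194 * 0.33 = 2.5608 m

2.5608 m


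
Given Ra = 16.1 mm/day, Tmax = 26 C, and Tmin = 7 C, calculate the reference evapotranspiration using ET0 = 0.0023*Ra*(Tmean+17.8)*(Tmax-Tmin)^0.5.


Tmean = (Tmax + Tmin)/2 = (26 + 7)/2 = 16.5
ET0 = 0.0023 * 16.1 * (16.5 + 17.8) * sqrt(26 - 7)
ET0 = 0.0023 * 16.1 * 34.3 * 4.358899

5.5364 mm/day


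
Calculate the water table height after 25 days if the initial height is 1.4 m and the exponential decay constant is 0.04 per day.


m = m0 * exp(-k*t)
m = 1.4 * exp(-0.04 * 25)
m = 1.4 * exp(-1.0000)

0.5150 m


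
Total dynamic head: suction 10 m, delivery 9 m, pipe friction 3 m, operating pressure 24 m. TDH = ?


TDH = Hs + Hd + hf + Hp = 10 + 9 + 3 + 24 = 46

46 m


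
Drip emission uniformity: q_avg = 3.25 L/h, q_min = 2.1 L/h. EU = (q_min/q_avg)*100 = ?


EU = (q_min/q_avg)*100 = (2.1/3.25)*100 = 64.6154%

64.6154 %


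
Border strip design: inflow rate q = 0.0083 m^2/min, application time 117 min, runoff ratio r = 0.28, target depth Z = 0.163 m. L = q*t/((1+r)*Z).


L = q*t/((1+r)*Z)
L = 0.0083*117/((1+0.28)*0.163)
L = 0.9711/0.20864

4.6544 m


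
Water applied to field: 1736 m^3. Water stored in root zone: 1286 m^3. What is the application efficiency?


Ea = V_root / V_field * 100 = 1286 / 1736 * 100 = 74.0783%

74.0783 %


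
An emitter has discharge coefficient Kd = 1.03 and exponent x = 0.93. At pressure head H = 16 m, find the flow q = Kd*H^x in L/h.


q = Kd * H^x = 1.03 * 16^0.93 = 1.03 * 13.177456

13.5728 L/h


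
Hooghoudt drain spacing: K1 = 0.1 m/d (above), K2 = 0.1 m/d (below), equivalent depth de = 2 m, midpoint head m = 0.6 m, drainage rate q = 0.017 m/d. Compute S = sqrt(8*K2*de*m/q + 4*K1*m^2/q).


S^2 = 8*K2*de*m/q + 4*K1*m^2/q
S^2 = 8*0.1*2*0.6/0.017 + 4*0.1*0.6^2/0.017
S = sqrt(64.9412)

8.0586 m


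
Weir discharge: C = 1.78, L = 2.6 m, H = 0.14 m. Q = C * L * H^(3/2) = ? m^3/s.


Q = C * L * H^(3/2) = 1.78 * 2.6 * 0.14^1.5 = 1.78 * 2.6 * 0.052383

0.2424 m^3/s


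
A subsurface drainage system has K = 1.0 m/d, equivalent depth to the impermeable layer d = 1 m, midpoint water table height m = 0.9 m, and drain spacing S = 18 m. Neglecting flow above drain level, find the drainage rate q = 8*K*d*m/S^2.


q = 8*K*d*m/S^2
q = 8*1.0*1*0.9/18^2
q = 7.2000 / 324

0.0222 m/d


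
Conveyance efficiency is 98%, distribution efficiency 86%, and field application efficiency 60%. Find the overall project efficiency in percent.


Ec = 0.98, Eb = 0.86, Ea = 0.6
E = 0.98 * 0.86 * 0.6 * 100 = 50.5680%

50.5680 %


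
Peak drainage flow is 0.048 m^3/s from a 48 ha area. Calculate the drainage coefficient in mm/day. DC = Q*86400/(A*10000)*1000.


DC = Q * 86400 / (A * 10000) * 1000
DC = 0.048 * 86400 / (48 * 10000) * 1000
DC = 4147200.0000 / 480000

8.6400 mm/day


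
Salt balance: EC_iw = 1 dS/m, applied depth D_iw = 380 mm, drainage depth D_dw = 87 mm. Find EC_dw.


EC_dw = EC_iw * D_iw / D_dw
EC_dw = 1 * 380 / 87
EC_dw = 380 / 87

4.3678 dS/m


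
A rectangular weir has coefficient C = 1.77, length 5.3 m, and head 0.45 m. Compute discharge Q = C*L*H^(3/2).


Q = C * L * H^(3/2) = 1.77 * 5.3 * 0.45^1.5 = 1.77 * 5.3 * 0.301869

2.8318 m^3/s


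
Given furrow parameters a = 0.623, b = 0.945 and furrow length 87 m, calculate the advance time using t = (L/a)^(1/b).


t = (L/a)^(1/b)
t = (87/0.623)^(1/0.945)
t = 139.646870^(1/0.945)

186.1548 min


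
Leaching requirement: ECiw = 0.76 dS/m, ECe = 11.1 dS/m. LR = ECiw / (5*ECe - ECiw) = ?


LR = ECiw / (5*ECe - ECiw)
LR = 0.76 / (5*11.1 - 0.76)
LR = 0.76 / 54.7400

0.0139


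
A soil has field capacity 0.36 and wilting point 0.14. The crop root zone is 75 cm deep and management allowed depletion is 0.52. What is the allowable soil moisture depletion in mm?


SMD = (FC - PWP) * d * MAD * 10
SMD = (0.36 - 0.14) * 75 * 0.52 * 10
SMD = 0.2200 * 75 * 0.52 * 10

85.8000 mm


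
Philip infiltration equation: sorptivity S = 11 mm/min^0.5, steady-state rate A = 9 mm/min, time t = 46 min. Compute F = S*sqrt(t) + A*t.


F = S*sqrt(t) + A*t
F = 11*sqrt(46) + 9*46
F = 11*6.782330 + 414

488.6056 mm


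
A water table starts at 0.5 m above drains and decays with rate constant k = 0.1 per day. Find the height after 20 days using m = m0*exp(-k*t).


m = m0 * exp(-k*t)
m = 0.5 * exp(-0.1 * 20)
m = 0.5 * exp(-2.0000)

0.0677 m


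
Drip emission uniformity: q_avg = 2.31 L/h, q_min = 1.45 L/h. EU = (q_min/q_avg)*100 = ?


EU = (q_min/q_avg)*100 = (1.45/2.31)*100 = 62.7706%

62.7706 %


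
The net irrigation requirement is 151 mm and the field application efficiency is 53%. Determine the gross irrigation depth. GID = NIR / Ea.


Ea = 53% = 0.53
GID = NIR / Ea = 151 / 0.53 = 284.9057 mm

284.9057 mm


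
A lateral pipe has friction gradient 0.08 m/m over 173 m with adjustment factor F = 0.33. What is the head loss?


hf = J * L * F = 0.08 * 173 * 0.33 = 4.5672 m

4.5672 m


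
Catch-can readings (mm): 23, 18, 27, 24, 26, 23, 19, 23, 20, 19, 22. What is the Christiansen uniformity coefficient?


mean = 22.181818 mm
MAD = 2.347107 mm
CU = (1 - 2.347107/22.181818)*100

89.4188 %


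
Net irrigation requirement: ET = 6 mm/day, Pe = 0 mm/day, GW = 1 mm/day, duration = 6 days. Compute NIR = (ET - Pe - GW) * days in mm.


Daily deficit = ET - Pe - GW = 6 - 0 - 1 = 5 mm/day
NIR = 5 * 6 = 30 mm

30.0000 mm


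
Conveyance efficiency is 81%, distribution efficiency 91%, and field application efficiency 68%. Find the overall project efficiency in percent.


Ec = 0.81, Eb = 0.91, Ea = 0.68
E = 0.81 * 0.91 * 0.68 * 100 = 50.1228%

50.1228 %


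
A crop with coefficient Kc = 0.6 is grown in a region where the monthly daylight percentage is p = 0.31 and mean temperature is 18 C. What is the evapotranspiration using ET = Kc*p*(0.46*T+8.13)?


ET = Kc * p * (0.46*T + 8.13)
ET = 0.6 * 0.31 * (0.46*18 + 8.13)
ET = 0.6 * 0.31 * 16.4100

3.0523 mm/day


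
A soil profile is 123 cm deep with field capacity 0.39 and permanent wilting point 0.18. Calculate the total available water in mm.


AWC = (FC - PWP) * d * 10
AWC = (0.39 - 0.18) * 123 * 10
AWC = 0.2100 * 123 * 10

258.3000 mm


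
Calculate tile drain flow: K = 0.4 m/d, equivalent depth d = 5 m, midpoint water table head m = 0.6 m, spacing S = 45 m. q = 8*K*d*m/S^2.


q = 8*K*d*m/S^2
q = 8*0.4*5*0.6/45^2
q = 9.6000 / 2025

0.0047 m/d


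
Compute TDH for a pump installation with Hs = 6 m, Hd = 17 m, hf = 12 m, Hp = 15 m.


TDH = Hs + Hd + hf + Hp = 6 + 17 + 12 + 15 = 50

50 m


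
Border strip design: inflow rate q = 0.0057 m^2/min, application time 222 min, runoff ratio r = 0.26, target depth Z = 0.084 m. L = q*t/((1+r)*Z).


L = q*t/((1+r)*Z)
L = 0.0057*222/((1+0.26)*0.084)
L = 1.2654/0.10584

11.9558 m


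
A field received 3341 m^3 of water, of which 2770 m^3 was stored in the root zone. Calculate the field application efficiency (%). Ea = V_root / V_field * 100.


Ea = V_root / V_field * 100 = 2770 / 3341 * 100 = 82.9093%

82.9093 %


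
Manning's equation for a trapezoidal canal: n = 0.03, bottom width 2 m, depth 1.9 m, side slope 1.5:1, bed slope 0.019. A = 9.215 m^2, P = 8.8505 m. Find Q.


R = A/P = 9.215/8.8505 = 1.041184
Q = (1/0.03) * 9.215 * 1.041184^(2/3) * 0.019^0.5

43.4947 m^3/s


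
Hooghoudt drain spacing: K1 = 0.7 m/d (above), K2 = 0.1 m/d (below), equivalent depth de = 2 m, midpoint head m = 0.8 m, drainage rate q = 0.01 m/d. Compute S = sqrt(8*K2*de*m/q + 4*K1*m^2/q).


S^2 = 8*K2*de*m/q + 4*K1*m^2/q
S^2 = 8*0.1*2*0.8/0.01 + 4*0.7*0.8^2/0.01
S = sqrt(307.2000)

17.5271 m


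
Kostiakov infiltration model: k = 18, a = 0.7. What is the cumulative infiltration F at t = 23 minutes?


F = k * t^a = 18 * 23^0.7
F = 18 * 8.978618

161.6151 mm


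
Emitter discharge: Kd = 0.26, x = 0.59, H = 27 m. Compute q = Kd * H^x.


q = Kd * H^x = 0.26 * 27^0.59 = 0.26 * 6.990442

1.8175 L/h


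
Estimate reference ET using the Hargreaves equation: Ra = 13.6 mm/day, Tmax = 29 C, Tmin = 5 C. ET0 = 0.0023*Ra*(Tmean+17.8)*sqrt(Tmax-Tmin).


Tmean = (Tmax + Tmin)/2 = (29 + 5)/2 = 17.0
ET0 = 0.0023 * 13.6 * (17.0 + 17.8) * sqrt(29 - 5)
ET0 = 0.0023 * 13.6 * 34.8 * 4.898979

5.3328 mm/day


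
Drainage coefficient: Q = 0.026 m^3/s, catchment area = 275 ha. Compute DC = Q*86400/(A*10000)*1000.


DC = Q * 86400 / (A * 10000) * 1000
DC = 0.026 * 86400 / (275 * 10000) * 1000
DC = 2246400.0000 / 2750000

0.8169 mm/day


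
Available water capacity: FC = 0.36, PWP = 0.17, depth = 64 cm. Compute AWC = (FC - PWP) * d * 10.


AWC = (FC - PWP) * d * 10
AWC = (0.36 - 0.17) * 64 * 10
AWC = 0.1900 * 64 * 10

121.6000 mm


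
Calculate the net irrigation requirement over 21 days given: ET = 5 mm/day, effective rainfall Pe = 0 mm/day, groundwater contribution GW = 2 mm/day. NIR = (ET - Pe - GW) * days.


Daily deficit = ET - Pe - GW = 5 - 0 - 2 = 3 mm/day
NIR = 3 * 21 = 63 mm

63.0000 mm


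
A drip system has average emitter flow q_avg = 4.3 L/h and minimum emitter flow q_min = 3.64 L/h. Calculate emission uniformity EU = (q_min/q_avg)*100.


EU = (q_min/q_avg)*100 = (3.64/4.3)*100 = 84.6512%

84.6512 %


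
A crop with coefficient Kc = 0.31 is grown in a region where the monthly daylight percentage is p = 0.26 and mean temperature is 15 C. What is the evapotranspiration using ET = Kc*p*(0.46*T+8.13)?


ET = Kc * p * (0.46*T + 8.13)
ET = 0.31 * 0.26 * (0.46*15 + 8.13)
ET = 0.31 * 0.26 * 15.0300

1.2114 mm/day


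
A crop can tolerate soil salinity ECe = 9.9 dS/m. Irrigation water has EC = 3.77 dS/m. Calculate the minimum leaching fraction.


LR = ECiw / (5*ECe - ECiw)
LR = 3.77 / (5*9.9 - 3.77)
LR = 3.77 / 45.7300

0.0824


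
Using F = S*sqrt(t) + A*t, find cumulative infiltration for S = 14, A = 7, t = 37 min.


F = S*sqrt(t) + A*t
F = 14*sqrt(37) + 7*37
F = 14*6.082763 + 259

344.1587 mm


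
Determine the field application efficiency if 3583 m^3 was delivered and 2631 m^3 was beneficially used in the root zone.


Ea = V_root / V_field * 100 = 2631 / 3583 * 100 = 73.4301%

73.4301 %


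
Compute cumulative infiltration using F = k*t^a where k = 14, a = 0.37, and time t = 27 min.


F = k * t^a = 14 * 27^0.37
F = 14 * 3.385358

47.3950 mm


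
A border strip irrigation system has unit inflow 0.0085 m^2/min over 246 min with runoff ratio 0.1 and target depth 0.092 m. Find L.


L = q*t/((1+r)*Z)
L = 0.0085*246/((1+0.1)*0.092)
L = 2.091/0.1012

20.6621 m


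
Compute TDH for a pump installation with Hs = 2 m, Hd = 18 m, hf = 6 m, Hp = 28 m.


TDH = Hs + Hd + hf + Hp = 2 + 18 + 6 + 28 = 54

54 m


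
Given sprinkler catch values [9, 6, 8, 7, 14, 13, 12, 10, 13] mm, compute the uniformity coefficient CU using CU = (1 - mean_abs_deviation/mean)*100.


mean = 10.222222 mm
MAD = 2.469136 mm
CU = (1 - 2.469136/10.222222)*100

75.8454 %


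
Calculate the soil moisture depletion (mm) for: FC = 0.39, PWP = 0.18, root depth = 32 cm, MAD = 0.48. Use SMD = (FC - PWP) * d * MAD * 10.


SMD = (FC - PWP) * d * MAD * 10
SMD = (0.39 - 0.18) * 32 * 0.48 * 10
SMD = 0.2100 * 32 * 0.48 * 10

32.2560 mm


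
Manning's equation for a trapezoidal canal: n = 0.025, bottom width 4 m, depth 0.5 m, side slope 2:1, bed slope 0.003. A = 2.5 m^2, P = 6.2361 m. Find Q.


R = A/P = 2.5/6.2361 = 0.400892
Q = (1/0.025) * 2.5 * 0.400892^(2/3) * 0.003^0.5

2.9779 m^3/s


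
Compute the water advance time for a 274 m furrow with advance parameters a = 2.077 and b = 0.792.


t = (L/a)^(1/b)
t = (274/2.077)^(1/0.792)
t = 131.921040^(1/0.792)

475.5150 min


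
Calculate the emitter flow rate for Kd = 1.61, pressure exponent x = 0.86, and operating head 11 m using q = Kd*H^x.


q = Kd * H^x = 1.61 * 11^0.86 = 1.61 * 7.863171

12.6597 L/h


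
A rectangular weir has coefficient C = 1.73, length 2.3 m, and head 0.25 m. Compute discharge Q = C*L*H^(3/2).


Q = C * L * H^(3/2) = 1.73 * 2.3 * 0.25^1.5 = 1.73 * 2.3 * 0.125000

0.4974 m^3/s


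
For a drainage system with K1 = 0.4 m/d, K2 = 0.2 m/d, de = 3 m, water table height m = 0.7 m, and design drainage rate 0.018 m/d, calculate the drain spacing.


S^2 = 8*K2*de*m/q + 4*K1*m^2/q
S^2 = 8*0.2*3*0.7/0.018 + 4*0.4*0.7^2/0.018
S = sqrt(230.2222)

15.1731 m


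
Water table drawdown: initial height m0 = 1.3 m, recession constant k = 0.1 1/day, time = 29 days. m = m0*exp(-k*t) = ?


m = m0 * exp(-k*t)
m = 1.3 * exp(-0.1 * 29)
m = 1.3 * exp(-2.9000)

0.0715 m


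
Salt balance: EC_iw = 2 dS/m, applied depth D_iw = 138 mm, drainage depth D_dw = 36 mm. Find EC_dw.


EC_dw = EC_iw * D_iw / D_dw
EC_dw = 2 * 138 / 36
EC_dw = 276 / 36

7.6667 dS/m


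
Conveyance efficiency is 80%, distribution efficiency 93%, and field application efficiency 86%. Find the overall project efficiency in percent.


Ec = 0.8, Eb = 0.93, Ea = 0.86
E = 0.8 * 0.93 * 0.86 * 100 = 63.9840%

63.9840 %


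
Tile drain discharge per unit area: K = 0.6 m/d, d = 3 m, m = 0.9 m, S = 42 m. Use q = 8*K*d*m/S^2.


q = 8*K*d*m/S^2
q = 8*0.6*3*0.9/42^2
q = 12.9600 / 1764

0.0073 m/d


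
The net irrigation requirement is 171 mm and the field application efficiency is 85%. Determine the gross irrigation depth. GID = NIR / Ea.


Ea = 85% = 0.85
GID = NIR / Ea = 171 / 0.85 = 201.1765 mm

201.1765 mm


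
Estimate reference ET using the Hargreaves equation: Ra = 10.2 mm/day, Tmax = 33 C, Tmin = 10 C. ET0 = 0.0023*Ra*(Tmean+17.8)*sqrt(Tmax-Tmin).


Tmean = (Tmax + Tmin)/2 = (33 + 10)/2 = 21.5
ET0 = 0.0023 * 10.2 * (21.5 + 17.8) * sqrt(33 - 10)
ET0 = 0.0023 * 10.2 * 39.3 * 4.795832

4.4217 mm/day


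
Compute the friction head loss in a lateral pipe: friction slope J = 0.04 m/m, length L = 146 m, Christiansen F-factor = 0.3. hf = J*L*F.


hf = J * L * F = 0.04 * 146 * 0.3 = 1.7520 m

1.7520 m


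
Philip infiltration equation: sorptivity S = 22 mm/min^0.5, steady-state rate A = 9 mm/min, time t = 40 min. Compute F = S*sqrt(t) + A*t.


F = S*sqrt(t) + A*t
F = 22*sqrt(40) + 9*40
F = 22*6.324555 + 360

499.1402 mm


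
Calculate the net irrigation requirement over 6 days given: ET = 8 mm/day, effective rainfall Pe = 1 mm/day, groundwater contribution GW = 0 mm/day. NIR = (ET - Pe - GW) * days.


Daily deficit = ET - Pe - GW = 8 - 1 - 0 = 7 mm/day
NIR = 7 * 6 = 42 mm

42.0000 mm


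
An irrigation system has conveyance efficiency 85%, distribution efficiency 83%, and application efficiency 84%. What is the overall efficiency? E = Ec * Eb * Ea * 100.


Ec = 0.85, Eb = 0.83, Ea = 0.84
E = 0.85 * 0.83 * 0.84 * 100 = 59.2620%

59.2620 %


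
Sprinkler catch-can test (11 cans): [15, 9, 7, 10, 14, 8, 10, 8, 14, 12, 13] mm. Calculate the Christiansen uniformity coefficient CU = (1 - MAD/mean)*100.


mean = 10.909091 mm
MAD = 2.446281 mm
CU = (1 - 2.446281/10.909091)*100

77.5758 %


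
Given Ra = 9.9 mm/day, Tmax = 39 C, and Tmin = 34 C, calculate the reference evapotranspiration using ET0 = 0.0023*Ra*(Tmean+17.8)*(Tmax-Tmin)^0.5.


Tmean = (Tmax + Tmin)/2 = (39 + 34)/2 = 36.5
ET0 = 0.0023 * 9.9 * (36.5 + 17.8) * sqrt(39 - 34)
ET0 = 0.0023 * 9.9 * 54.3 * 2.236068

2.7647 mm/day


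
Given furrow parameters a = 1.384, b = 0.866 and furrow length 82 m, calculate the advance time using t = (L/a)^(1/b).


t = (L/a)^(1/b)
t = (82/1.384)^(1/0.866)
t = 59.248555^(1/0.866)

111.4223 min


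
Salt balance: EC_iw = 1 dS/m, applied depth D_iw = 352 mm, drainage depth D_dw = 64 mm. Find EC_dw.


EC_dw = EC_iw * D_iw / D_dw
EC_dw = 1 * 352 / 64
EC_dw = 352 / 64

5.5000 dS/m


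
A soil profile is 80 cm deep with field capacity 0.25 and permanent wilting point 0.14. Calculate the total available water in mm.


AWC = (FC - PWP) * d * 10
AWC = (0.25 - 0.14) * 80 * 10
AWC = 0.1100 * 80 * 10

88.0000 mm


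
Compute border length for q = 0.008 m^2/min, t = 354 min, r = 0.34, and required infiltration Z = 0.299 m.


L = q*t/((1+r)*Z)
L = 0.008*354/((1+0.34)*0.299)
L = 2.832/0.40066

7.0683 m


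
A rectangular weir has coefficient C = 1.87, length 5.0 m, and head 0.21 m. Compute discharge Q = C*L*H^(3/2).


Q = C * L * H^(3/2) = 1.87 * 5.0 * 0.21^1.5 = 1.87 * 5.0 * 0.096234

0.8998 m^3/s


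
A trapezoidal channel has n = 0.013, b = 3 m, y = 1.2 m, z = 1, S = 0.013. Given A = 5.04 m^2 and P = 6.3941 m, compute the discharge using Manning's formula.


R = A/P = 5.04/6.3941 = 0.788227
Q = (1/0.013) * 5.04 * 0.788227^(2/3) * 0.013^0.5

37.7190 m^3/s


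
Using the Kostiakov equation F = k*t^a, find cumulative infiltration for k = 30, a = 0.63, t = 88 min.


F = k * t^a = 30 * 88^0.63
F = 30 * 16.788971

503.6691 mm


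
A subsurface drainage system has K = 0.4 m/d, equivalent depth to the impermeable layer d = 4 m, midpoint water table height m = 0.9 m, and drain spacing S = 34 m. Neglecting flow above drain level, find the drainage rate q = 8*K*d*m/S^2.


q = 8*K*d*m/S^2
q = 8*0.4*4*0.9/34^2
q = 11.5200 / 1156

0.0100 m/d


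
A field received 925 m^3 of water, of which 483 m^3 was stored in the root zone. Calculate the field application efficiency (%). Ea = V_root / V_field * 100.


Ea = V_root / V_field * 100 = 483 / 925 * 100 = 52.2162%

52.2162 %


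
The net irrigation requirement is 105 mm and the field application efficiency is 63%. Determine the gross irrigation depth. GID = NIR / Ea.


Ea = 63% = 0.63
GID = NIR / Ea = 105 / 0.63 = 166.6667 mm

166.6667 mm


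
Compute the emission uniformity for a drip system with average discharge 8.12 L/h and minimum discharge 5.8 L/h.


EU = (q_min/q_avg)*100 = (5.8/8.12)*100 = 71.4286%

71.4286 %


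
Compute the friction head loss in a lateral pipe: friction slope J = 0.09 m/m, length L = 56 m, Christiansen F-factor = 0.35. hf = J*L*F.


hf = J * L * F = 0.09 * 56 * 0.35 = 1.7640 m

1.7640 m


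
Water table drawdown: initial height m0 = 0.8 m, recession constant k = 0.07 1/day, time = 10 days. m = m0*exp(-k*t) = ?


m = m0 * exp(-k*t)
m = 0.8 * exp(-0.07 * 10)
m = 0.8 * exp(-0.7000)

0.3973 m


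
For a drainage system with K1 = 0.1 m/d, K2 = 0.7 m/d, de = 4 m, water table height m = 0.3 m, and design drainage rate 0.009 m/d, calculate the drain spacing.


S^2 = 8*K2*de*m/q + 4*K1*m^2/q
S^2 = 8*0.7*4*0.3/0.009 + 4*0.1*0.3^2/0.009
S = sqrt(750.6667)

27.3983 m


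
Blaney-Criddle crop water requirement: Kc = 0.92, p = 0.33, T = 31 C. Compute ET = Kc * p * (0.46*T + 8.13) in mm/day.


ET = Kc * p * (0.46*T + 8.13)
ET = 0.92 * 0.33 * (0.46*31 + 8.13)
ET = 0.92 * 0.33 * 22.3900

6.7976 mm/day


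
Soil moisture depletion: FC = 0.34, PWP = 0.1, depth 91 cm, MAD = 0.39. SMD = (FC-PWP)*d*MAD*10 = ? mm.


SMD = (FC - PWP) * d * MAD * 10
SMD = (0.34 - 0.1) * 91 * 0.39 * 10
SMD = 0.2400 * 91 * 0.39 * 10

85.1760 mm


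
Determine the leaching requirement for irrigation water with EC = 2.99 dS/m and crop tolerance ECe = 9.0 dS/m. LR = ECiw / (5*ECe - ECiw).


LR = ECiw / (5*ECe - ECiw)
LR = 2.99 / (5*9.0 - 2.99)
LR = 2.99 / 42.0100

0.0712


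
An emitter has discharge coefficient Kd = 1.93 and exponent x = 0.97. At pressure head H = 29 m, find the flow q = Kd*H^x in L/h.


q = Kd * H^x = 1.93 * 29^0.97 = 1.93 * 26.213563

50.5922 L/h


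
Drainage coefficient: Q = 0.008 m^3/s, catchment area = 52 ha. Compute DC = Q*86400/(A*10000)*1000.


DC = Q * 86400 / (A * 10000) * 1000
DC = 0.008 * 86400 / (52 * 10000) * 1000
DC = 691200.0000 / 520000

1.3292 mm/day


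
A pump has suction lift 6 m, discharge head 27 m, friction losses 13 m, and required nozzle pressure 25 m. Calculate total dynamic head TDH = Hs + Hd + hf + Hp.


TDH = Hs + Hd + hf + Hp = 6 + 27 + 13 + 25 = 71

71 m


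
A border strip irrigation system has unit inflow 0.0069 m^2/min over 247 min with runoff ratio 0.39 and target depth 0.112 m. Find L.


L = q*t/((1+r)*Z)
L = 0.0069*247/((1+0.39)*0.112)
L = 1.7043/0.15568

10.9475 m


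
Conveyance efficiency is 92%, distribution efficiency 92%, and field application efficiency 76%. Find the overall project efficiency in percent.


Ec = 0.92, Eb = 0.92, Ea = 0.76
E = 0.92 * 0.92 * 0.76 * 100 = 64.3264%

64.3264 %


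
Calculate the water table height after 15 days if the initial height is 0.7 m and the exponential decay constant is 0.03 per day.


m = m0 * exp(-k*t)
m = 0.7 * exp(-0.03 * 15)
m = 0.7 * exp(-0.4500)

0.4463 m


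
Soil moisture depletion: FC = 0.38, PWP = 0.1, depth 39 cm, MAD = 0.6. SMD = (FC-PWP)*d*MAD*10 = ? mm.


SMD = (FC - PWP) * d * MAD * 10
SMD = (0.38 - 0.1) * 39 * 0.6 * 10
SMD = 0.2800 * 39 * 0.6 * 10

65.5200 mm


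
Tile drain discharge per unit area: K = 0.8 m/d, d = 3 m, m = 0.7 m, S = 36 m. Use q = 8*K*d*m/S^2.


q = 8*K*d*m/S^2
q = 8*0.8*3*0.7/36^2
q = 13.4400 / 1296

0.0104 m/d


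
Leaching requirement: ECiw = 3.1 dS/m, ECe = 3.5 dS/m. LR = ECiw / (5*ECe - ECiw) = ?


LR = ECiw / (5*ECe - ECiw)
LR = 3.1 / (5*3.5 - 3.1)
LR = 3.1 / 14.4000

0.2153


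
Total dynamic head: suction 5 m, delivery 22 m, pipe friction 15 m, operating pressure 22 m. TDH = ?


TDH = Hs + Hd + hf + Hp = 5 + 22 + 15 + 22 = 64

64 m


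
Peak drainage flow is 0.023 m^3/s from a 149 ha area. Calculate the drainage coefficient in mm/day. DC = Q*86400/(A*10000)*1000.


DC = Q * 86400 / (A * 10000) * 1000
DC = 0.023 * 86400 / (149 * 10000) * 1000
DC = 1987200.0000 / 1490000

1.3337 mm/day


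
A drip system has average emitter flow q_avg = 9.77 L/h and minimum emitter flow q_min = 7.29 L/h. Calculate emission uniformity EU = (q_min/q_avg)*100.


EU = (q_min/q_avg)*100 = (7.29/9.77)*100 = 74.6162%

74.6162 %


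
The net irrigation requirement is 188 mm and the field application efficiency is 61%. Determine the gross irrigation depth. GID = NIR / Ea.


Ea = 61% = 0.61
GID = NIR / Ea = 188 / 0.61 = 308.1967 mm

308.1967 mm


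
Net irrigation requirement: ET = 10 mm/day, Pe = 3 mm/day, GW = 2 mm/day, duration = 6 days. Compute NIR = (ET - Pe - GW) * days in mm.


Daily deficit = ET - Pe - GW = 10 - 3 - 2 = 5 mm/day
NIR = 5 * 6 = 30 mm

30.0000 mm
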